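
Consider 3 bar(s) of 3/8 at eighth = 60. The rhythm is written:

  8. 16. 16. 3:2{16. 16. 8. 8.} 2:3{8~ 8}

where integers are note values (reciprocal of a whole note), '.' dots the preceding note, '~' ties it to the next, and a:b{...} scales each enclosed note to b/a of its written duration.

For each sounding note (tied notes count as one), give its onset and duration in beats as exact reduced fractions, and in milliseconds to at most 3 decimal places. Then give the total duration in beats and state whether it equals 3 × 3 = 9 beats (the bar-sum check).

1) 0.0ms=0b +1500.0ms=3/2b
2) 1500.0ms=3/2b +750.0ms=3/4b
3) 2250.0ms=9/4b +750.0ms=3/4b
4) 3000.0ms=3b +500.0ms=1/2b
5) 3500.0ms=7/2b +500.0ms=1/2b
6) 4000.0ms=4b +1000.0ms=1b
7) 5000.0ms=5b +1000.0ms=1b
8) 6000.0ms=6b +3000.0ms=3b
Σ=9b of 9 (60bpm 3/8) — PASS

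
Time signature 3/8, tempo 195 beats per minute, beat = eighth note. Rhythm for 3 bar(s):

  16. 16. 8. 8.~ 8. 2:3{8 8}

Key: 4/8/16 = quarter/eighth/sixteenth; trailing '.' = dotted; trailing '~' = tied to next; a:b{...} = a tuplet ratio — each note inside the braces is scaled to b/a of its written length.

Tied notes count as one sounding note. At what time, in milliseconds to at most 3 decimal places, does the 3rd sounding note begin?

note 3 onset = 3/2b = 461.538ms

1. 0.0ms @ 0 + 230.769ms (3/4)
2. 230.769ms @ 3/4 + 230.769ms (3/4)
3. 461.538ms @ 3/2 + 461.538ms (3/2)
4. 923.077ms @ 3 + 923.077ms (3)
5. 1846.154ms @ 6 + 461.538ms (3/2)
6. 2307.692ms @ 15/2 + 461.538ms (3/2)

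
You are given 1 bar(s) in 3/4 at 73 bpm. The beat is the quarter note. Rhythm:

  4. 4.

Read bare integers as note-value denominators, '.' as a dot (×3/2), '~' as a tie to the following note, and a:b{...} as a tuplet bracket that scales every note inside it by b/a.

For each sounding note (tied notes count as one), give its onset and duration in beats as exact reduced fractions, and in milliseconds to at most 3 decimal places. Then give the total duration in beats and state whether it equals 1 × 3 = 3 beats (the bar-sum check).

1) 0.0ms=0b +1232.877ms=3/2b
2) 1232.877ms=3/2b +1232.877ms=3/2b
Σ=3b of 3 (73bpm 3/4) — PASS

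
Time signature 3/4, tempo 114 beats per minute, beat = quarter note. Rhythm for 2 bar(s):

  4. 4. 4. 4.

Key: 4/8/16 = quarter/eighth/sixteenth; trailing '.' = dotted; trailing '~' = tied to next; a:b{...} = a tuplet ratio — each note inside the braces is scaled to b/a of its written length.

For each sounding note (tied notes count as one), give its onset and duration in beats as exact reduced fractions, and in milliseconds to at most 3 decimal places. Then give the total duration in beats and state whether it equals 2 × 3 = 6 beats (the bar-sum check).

1) 0.0ms=0b +789.474ms=3/2b
2) 789.474ms=3/2b +789.474ms=3/2b
3) 1578.947ms=3b +789.474ms=3/2b
4) 2368.421ms=9/2b +789.474ms=3/2b
Σ=6b of 6 (114bpm 3/4) — PASS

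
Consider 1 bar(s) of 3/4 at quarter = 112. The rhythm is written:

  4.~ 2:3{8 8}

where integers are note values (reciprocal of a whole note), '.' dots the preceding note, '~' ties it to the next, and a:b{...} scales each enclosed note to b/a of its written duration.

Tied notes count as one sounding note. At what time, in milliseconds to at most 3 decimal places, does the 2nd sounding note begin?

1. 0.0ms @ 0 + 1205.357ms (9/4)
2. 1205.357ms @ 9/4 + 401.786ms (3/4)

note 2 onset = 9/4b = 1205.357ms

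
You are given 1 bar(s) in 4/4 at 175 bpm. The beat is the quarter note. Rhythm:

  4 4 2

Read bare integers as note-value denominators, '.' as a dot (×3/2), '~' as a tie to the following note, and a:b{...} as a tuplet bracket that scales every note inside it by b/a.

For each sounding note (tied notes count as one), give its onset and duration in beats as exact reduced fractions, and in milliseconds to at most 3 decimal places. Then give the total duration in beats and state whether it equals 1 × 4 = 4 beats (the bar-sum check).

1) 0.0ms=0b +342.857ms=1b
2) 342.857ms=1b +342.857ms=1b
3) 685.714ms=2b +685.714ms=2b
Σ=4b of 4 (175bpm 4/4) — PASS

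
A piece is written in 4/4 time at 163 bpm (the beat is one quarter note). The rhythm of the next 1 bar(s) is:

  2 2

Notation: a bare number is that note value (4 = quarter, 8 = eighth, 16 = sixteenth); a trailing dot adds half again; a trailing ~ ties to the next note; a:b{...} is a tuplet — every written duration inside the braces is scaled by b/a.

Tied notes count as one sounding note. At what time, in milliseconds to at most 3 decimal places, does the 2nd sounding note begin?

note 2 onset = 2b = 736.196ms

1. 0.0ms @ 0 + 736.196ms (2)
2. 736.196ms @ 2 + 736.196ms (2)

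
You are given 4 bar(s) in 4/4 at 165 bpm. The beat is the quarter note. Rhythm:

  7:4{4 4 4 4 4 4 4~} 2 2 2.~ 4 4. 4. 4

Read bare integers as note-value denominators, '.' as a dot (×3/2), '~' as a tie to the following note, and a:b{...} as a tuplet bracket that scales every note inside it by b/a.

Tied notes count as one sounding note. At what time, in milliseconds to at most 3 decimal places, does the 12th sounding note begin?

1. 0.0ms @ 0 + 207.792ms (4/7)
2. 207.792ms @ 4/7 + 207.792ms (4/7)
3. 415.584ms @ 8/7 + 207.792ms (4/7)
4. 623.377ms @ 12/7 + 207.792ms (4/7)
5. 831.169ms @ 16/7 + 207.792ms (4/7)
6. 1038.961ms @ 20/7 + 207.792ms (4/7)
7. 1246.753ms @ 24/7 + 935.065ms (18/7)
8. 2181.818ms @ 6 + 727.273ms (2)
9. 2909.091ms @ 8 + 1454.545ms (4)
10. 4363.636ms @ 12 + 545.455ms (3/2)
11. 4909.091ms @ 27/2 + 545.455ms (3/2)
12. 5454.545ms @ 15 + 363.636ms (1)

note 12 onset = 15b = 5454.545ms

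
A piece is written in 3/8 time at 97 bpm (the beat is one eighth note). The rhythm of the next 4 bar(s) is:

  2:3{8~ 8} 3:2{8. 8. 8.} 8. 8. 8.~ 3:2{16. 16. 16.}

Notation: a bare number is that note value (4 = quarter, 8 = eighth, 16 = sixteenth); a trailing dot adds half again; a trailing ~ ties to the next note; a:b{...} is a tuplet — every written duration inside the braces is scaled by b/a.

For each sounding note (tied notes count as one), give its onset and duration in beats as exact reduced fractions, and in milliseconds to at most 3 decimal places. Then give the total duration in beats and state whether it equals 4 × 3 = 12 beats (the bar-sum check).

1) 0.0ms=0b +1855.67ms=3b
2) 1855.67ms=3b +618.557ms=1b
3) 2474.227ms=4b +618.557ms=1b
4) 3092.784ms=5b +618.557ms=1b
5) 3711.34ms=6b +927.835ms=3/2b
6) 4639.175ms=15/2b +927.835ms=3/2b
7) 5567.01ms=9b +1237.113ms=2b
8) 6804.124ms=11b +309.278ms=1/2b
9) 7113.402ms=23/2b +309.278ms=1/2b
Σ=12b of 12 (97bpm 3/8) — PASS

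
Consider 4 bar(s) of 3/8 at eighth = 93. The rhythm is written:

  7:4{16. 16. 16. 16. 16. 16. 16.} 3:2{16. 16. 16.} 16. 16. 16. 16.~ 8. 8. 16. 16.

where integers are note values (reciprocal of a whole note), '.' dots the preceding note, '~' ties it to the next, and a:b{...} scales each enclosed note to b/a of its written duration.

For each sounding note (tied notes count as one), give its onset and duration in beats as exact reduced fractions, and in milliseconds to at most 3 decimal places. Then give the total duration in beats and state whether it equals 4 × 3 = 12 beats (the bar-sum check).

1) 0.0ms=0b +276.498ms=3/7b
2) 276.498ms=3/7b +276.498ms=3/7b
3) 552.995ms=6/7b +276.498ms=3/7b
4) 829.493ms=9/7b +276.498ms=3/7b
5) 1105.991ms=12/7b +276.498ms=3/7b
6) 1382.488ms=15/7b +276.498ms=3/7b
7) 1658.986ms=18/7b +276.498ms=3/7b
8) 1935.484ms=3b +322.581ms=1/2b
9) 2258.065ms=7/2b +322.581ms=1/2b
10) 2580.645ms=4b +322.581ms=1/2b
11) 2903.226ms=9/2b +483.871ms=3/4b
12) 3387.097ms=21/4b +483.871ms=3/4b
13) 3870.968ms=6b +483.871ms=3/4b
14) 4354.839ms=27/4b +1451.613ms=9/4b
15) 5806.452ms=9b +967.742ms=3/2b
16) 6774.194ms=21/2b +483.871ms=3/4b
17) 7258.065ms=45/4b +483.871ms=3/4b
Σ=12b of 12 (93bpm 3/8) — PASS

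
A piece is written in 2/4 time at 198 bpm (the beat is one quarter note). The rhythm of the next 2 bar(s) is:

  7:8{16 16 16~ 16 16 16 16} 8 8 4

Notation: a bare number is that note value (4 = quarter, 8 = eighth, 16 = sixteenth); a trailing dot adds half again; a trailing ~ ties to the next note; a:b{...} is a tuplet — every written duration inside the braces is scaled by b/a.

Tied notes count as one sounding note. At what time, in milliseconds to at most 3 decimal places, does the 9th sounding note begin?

1. 0.0ms @ 0 + 86.58ms (2/7)
2. 86.58ms @ 2/7 + 86.58ms (2/7)
3. 173.16ms @ 4/7 + 173.16ms (4/7)
4. 346.32ms @ 8/7 + 86.58ms (2/7)
5. 432.9ms @ 10/7 + 86.58ms (2/7)
6. 519.481ms @ 12/7 + 86.58ms (2/7)
7. 606.061ms @ 2 + 151.515ms (1/2)
8. 757.576ms @ 5/2 + 151.515ms (1/2)
9. 909.091ms @ 3 + 303.03ms (1)

note 9 onset = 3b = 909.091ms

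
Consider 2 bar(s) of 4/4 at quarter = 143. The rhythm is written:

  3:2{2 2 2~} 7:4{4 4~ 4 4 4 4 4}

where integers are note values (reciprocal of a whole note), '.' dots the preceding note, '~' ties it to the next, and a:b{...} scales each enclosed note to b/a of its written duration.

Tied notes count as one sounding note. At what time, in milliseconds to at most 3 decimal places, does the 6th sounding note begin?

1. 0.0ms @ 0 + 559.441ms (4/3)
2. 559.441ms @ 4/3 + 559.441ms (4/3)
3. 1118.881ms @ 8/3 + 799.201ms (40/21)
4. 1918.082ms @ 32/7 + 479.52ms (8/7)
5. 2397.602ms @ 40/7 + 239.76ms (4/7)
6. 2637.363ms @ 44/7 + 239.76ms (4/7)
7. 2877.123ms @ 48/7 + 239.76ms (4/7)
8. 3116.883ms @ 52/7 + 239.76ms (4/7)

note 6 onset = 44/7b = 2637.363ms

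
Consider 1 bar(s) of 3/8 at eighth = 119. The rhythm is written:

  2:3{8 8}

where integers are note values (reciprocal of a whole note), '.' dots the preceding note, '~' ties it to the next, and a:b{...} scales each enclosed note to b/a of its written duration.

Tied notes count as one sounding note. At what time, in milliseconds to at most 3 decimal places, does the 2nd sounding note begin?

1. 0.0ms @ 0 + 756.303ms (3/2)
2. 756.303ms @ 3/2 + 756.303ms (3/2)

note 2 onset = 3/2b = 756.303ms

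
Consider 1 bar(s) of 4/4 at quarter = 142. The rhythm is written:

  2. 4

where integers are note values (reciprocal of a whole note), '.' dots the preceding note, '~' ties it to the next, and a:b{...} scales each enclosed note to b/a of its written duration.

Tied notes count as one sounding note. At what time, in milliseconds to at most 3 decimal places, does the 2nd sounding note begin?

note 2 onset = 3b = 1267.606ms

1. 0.0ms @ 0 + 1267.606ms (3)
2. 1267.606ms @ 3 + 422.535ms (1)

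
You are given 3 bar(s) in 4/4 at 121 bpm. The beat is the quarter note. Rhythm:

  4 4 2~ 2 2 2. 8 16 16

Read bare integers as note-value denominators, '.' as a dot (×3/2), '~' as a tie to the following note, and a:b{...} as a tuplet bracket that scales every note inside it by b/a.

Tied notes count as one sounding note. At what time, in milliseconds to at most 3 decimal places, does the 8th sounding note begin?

1. 0.0ms @ 0 + 495.868ms (1)
2. 495.868ms @ 1 + 495.868ms (1)
3. 991.736ms @ 2 + 1983.471ms (4)
4. 2975.207ms @ 6 + 991.736ms (2)
5. 3966.942ms @ 8 + 1487.603ms (3)
6. 5454.545ms @ 11 + 247.934ms (1/2)
7. 5702.479ms @ 23/2 + 123.967ms (1/4)
8. 5826.446ms @ 47/4 + 123.967ms (1/4)

note 8 onset = 47/4b = 5826.446ms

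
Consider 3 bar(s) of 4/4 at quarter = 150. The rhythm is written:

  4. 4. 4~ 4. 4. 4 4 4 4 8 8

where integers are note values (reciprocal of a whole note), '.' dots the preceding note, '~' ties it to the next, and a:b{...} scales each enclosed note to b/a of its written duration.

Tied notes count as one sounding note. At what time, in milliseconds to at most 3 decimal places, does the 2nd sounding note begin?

note 2 onset = 3/2b = 600.0ms

1. 0.0ms @ 0 + 600.0ms (3/2)
2. 600.0ms @ 3/2 + 600.0ms (3/2)
3. 1200.0ms @ 3 + 1000.0ms (5/2)
4. 2200.0ms @ 11/2 + 600.0ms (3/2)
5. 2800.0ms @ 7 + 400.0ms (1)
6. 3200.0ms @ 8 + 400.0ms (1)
7. 3600.0ms @ 9 + 400.0ms (1)
8. 4000.0ms @ 10 + 400.0ms (1)
9. 4400.0ms @ 11 + 200.0ms (1/2)
10. 4600.0ms @ 23/2 + 200.0ms (1/2)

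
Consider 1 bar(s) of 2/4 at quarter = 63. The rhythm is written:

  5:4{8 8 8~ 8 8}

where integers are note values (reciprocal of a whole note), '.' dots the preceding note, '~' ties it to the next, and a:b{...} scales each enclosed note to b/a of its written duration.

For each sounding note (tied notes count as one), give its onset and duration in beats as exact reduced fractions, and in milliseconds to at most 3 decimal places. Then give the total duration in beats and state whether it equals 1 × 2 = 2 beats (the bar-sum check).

1) 0.0ms=0b +380.952ms=2/5b
2) 380.952ms=2/5b +380.952ms=2/5b
3) 761.905ms=4/5b +761.905ms=4/5b
4) 1523.81ms=8/5b +380.952ms=2/5b
Σ=2b of 2 (63bpm 2/4) — PASS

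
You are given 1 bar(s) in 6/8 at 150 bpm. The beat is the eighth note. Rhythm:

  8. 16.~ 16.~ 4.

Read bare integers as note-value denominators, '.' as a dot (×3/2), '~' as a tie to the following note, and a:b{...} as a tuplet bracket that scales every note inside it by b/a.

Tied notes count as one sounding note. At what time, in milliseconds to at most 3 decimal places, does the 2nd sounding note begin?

1. 0.0ms @ 0 + 600.0ms (3/2)
2. 600.0ms @ 3/2 + 1800.0ms (9/2)

note 2 onset = 3/2b = 600.0ms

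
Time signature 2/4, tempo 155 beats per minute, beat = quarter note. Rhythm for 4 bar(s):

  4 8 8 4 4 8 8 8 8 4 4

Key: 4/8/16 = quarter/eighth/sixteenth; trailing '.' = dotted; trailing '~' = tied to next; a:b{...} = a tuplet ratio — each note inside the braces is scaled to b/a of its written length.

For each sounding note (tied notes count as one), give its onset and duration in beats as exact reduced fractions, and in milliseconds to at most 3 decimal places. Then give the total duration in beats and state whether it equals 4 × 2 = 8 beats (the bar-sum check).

1) 0.0ms=0b +387.097ms=1b
2) 387.097ms=1b +193.548ms=1/2b
3) 580.645ms=3/2b +193.548ms=1/2b
4) 774.194ms=2b +387.097ms=1b
5) 1161.29ms=3b +387.097ms=1b
6) 1548.387ms=4b +193.548ms=1/2b
7) 1741.935ms=9/2b +193.548ms=1/2b
8) 1935.484ms=5b +193.548ms=1/2b
9) 2129.032ms=11/2b +193.548ms=1/2b
10) 2322.581ms=6b +387.097ms=1b
11) 2709.677ms=7b +387.097ms=1b
Σ=8b of 8 (155bpm 2/4) — PASS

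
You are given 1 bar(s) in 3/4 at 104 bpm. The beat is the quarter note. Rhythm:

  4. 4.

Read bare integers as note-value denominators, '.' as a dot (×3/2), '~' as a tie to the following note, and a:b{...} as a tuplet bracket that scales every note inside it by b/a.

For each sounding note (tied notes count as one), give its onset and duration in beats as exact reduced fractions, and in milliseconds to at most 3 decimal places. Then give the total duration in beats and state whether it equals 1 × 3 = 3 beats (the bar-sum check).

1) 0.0ms=0b +865.385ms=3/2b
2) 865.385ms=3/2b +865.385ms=3/2b
Σ=3b of 3 (104bpm 3/4) — PASS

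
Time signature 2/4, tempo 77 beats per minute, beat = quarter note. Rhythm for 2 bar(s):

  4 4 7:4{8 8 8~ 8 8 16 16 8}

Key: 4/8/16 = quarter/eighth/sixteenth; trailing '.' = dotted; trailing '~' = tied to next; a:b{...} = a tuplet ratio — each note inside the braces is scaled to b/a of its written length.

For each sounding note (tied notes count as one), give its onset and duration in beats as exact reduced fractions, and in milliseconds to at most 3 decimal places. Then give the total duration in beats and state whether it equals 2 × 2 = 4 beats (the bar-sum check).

1) 0.0ms=0b +779.221ms=1b
2) 779.221ms=1b +779.221ms=1b
3) 1558.442ms=2b +222.635ms=2/7b
4) 1781.076ms=16/7b +222.635ms=2/7b
5) 2003.711ms=18/7b +445.269ms=4/7b
6) 2448.98ms=22/7b +222.635ms=2/7b
7) 2671.614ms=24/7b +111.317ms=1/7b
8) 2782.931ms=25/7b +111.317ms=1/7b
9) 2894.249ms=26/7b +222.635ms=2/7b
Σ=4b of 4 (77bpm 2/4) — PASS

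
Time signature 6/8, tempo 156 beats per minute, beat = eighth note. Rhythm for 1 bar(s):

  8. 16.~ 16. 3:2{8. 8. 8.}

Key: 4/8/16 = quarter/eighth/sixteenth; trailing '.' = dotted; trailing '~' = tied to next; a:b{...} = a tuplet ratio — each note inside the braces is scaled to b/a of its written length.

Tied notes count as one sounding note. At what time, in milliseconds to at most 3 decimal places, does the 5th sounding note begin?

1. 0.0ms @ 0 + 576.923ms (3/2)
2. 576.923ms @ 3/2 + 576.923ms (3/2)
3. 1153.846ms @ 3 + 384.615ms (1)
4. 1538.462ms @ 4 + 384.615ms (1)
5. 1923.077ms @ 5 + 384.615ms (1)

note 5 onset = 5b = 1923.077ms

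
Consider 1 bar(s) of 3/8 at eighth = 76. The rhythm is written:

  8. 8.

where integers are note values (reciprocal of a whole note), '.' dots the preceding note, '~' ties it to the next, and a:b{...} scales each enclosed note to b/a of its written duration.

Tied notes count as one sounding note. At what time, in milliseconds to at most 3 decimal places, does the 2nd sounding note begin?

1. 0.0ms @ 0 + 1184.211ms (3/2)
2. 1184.211ms @ 3/2 + 1184.211ms (3/2)

note 2 onset = 3/2b = 1184.211ms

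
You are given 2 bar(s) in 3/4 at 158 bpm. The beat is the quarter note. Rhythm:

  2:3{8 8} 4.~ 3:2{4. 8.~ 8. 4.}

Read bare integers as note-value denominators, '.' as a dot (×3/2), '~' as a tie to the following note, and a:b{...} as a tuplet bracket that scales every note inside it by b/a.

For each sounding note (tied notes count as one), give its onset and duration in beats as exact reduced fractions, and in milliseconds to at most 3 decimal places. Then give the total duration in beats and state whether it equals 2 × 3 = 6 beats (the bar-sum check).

1) 0.0ms=0b +284.81ms=3/4b
2) 284.81ms=3/4b +284.81ms=3/4b
3) 569.62ms=3/2b +949.367ms=5/2b
4) 1518.987ms=4b +379.747ms=1b
5) 1898.734ms=5b +379.747ms=1b
Σ=6b of 6 (158bpm 3/4) — PASS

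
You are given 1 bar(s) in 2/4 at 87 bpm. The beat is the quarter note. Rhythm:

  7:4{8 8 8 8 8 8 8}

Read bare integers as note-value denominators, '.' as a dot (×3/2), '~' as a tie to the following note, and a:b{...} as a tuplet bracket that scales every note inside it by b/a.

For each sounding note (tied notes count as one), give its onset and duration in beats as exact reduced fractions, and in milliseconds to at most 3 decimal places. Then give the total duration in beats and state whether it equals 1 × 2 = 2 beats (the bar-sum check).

1) 0.0ms=0b +197.044ms=2/7b
2) 197.044ms=2/7b +197.044ms=2/7b
3) 394.089ms=4/7b +197.044ms=2/7b
4) 591.133ms=6/7b +197.044ms=2/7b
5) 788.177ms=8/7b +197.044ms=2/7b
6) 985.222ms=10/7b +197.044ms=2/7b
7) 1182.266ms=12/7b +197.044ms=2/7b
Σ=2b of 2 (87bpm 2/4) — PASS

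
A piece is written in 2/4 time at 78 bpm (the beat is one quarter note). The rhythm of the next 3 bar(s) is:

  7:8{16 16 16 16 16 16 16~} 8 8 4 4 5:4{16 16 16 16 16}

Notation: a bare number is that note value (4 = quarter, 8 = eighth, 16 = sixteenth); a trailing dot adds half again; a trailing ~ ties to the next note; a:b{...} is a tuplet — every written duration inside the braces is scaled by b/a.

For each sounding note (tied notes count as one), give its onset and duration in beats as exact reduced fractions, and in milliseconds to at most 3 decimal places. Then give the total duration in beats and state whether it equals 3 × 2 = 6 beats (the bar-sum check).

1) 0.0ms=0b +219.78ms=2/7b
2) 219.78ms=2/7b +219.78ms=2/7b
3) 439.56ms=4/7b +219.78ms=2/7b
4) 659.341ms=6/7b +219.78ms=2/7b
5) 879.121ms=8/7b +219.78ms=2/7b
6) 1098.901ms=10/7b +219.78ms=2/7b
7) 1318.681ms=12/7b +604.396ms=11/14b
8) 1923.077ms=5/2b +384.615ms=1/2b
9) 2307.692ms=3b +769.231ms=1b
10) 3076.923ms=4b +769.231ms=1b
11) 3846.154ms=5b +153.846ms=1/5b
12) 4000.0ms=26/5b +153.846ms=1/5b
13) 4153.846ms=27/5b +153.846ms=1/5b
14) 4307.692ms=28/5b +153.846ms=1/5b
15) 4461.538ms=29/5b +153.846ms=1/5b
Σ=6b of 6 (78bpm 2/4) — PASS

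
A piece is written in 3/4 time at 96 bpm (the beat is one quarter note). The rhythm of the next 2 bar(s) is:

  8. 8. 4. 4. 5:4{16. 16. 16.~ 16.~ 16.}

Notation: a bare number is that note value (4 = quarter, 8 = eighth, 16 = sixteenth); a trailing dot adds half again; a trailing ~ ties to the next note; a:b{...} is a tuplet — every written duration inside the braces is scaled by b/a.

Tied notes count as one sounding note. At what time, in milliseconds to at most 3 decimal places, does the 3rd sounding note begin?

1. 0.0ms @ 0 + 468.75ms (3/4)
2. 468.75ms @ 3/4 + 468.75ms (3/4)
3. 937.5ms @ 3/2 + 937.5ms (3/2)
4. 1875.0ms @ 3 + 937.5ms (3/2)
5. 2812.5ms @ 9/2 + 187.5ms (3/10)
6. 3000.0ms @ 24/5 + 187.5ms (3/10)
7. 3187.5ms @ 51/10 + 562.5ms (9/10)

note 3 onset = 3/2b = 937.5ms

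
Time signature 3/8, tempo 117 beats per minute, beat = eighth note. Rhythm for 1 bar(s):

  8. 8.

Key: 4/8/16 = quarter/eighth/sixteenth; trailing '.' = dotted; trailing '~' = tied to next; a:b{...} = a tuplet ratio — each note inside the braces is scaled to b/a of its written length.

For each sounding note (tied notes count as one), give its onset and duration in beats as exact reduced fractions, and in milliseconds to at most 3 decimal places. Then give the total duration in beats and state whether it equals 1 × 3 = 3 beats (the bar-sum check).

1) 0.0ms=0b +769.231ms=3/2b
2) 769.231ms=3/2b +769.231ms=3/2b
Σ=3b of 3 (117bpm 3/8) — PASS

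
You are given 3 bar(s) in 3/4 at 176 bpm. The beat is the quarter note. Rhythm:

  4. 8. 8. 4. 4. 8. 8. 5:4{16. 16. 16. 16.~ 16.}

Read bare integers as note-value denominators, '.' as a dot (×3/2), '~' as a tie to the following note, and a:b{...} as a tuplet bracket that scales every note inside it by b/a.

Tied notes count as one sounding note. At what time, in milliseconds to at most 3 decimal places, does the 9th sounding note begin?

1. 0.0ms @ 0 + 511.364ms (3/2)
2. 511.364ms @ 3/2 + 255.682ms (3/4)
3. 767.045ms @ 9/4 + 255.682ms (3/4)
4. 1022.727ms @ 3 + 511.364ms (3/2)
5. 1534.091ms @ 9/2 + 511.364ms (3/2)
6. 2045.455ms @ 6 + 255.682ms (3/4)
7. 2301.136ms @ 27/4 + 255.682ms (3/4)
8. 2556.818ms @ 15/2 + 102.273ms (3/10)
9. 2659.091ms @ 39/5 + 102.273ms (3/10)
10. 2761.364ms @ 81/10 + 102.273ms (3/10)
11. 2863.636ms @ 42/5 + 204.545ms (3/5)

note 9 onset = 39/5b = 2659.091ms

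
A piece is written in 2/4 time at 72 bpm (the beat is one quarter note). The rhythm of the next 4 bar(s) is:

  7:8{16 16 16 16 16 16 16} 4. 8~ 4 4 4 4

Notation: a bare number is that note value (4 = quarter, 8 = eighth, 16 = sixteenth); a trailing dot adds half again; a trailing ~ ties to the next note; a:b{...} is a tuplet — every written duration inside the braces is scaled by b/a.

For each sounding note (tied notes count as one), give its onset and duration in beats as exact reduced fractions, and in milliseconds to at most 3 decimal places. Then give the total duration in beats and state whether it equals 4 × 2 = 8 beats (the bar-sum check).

1) 0.0ms=0b +238.095ms=2/7b
2) 238.095ms=2/7b +238.095ms=2/7b
3) 476.19ms=4/7b +238.095ms=2/7b
4) 714.286ms=6/7b +238.095ms=2/7b
5) 952.381ms=8/7b +238.095ms=2/7b
6) 1190.476ms=10/7b +238.095ms=2/7b
7) 1428.571ms=12/7b +238.095ms=2/7b
8) 1666.667ms=2b +1250.0ms=3/2b
9) 2916.667ms=7/2b +1250.0ms=3/2b
10) 4166.667ms=5b +833.333ms=1b
11) 5000.0ms=6b +833.333ms=1b
12) 5833.333ms=7b +833.333ms=1b
Σ=8b of 8 (72bpm 2/4) — PASS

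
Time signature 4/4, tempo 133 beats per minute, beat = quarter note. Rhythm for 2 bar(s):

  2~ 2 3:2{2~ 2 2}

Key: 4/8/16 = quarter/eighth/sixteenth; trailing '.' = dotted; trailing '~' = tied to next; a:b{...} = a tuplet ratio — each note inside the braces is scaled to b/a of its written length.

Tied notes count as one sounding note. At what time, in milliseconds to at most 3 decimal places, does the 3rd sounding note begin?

1. 0.0ms @ 0 + 1804.511ms (4)
2. 1804.511ms @ 4 + 1203.008ms (8/3)
3. 3007.519ms @ 20/3 + 601.504ms (4/3)

note 3 onset = 20/3b = 3007.519ms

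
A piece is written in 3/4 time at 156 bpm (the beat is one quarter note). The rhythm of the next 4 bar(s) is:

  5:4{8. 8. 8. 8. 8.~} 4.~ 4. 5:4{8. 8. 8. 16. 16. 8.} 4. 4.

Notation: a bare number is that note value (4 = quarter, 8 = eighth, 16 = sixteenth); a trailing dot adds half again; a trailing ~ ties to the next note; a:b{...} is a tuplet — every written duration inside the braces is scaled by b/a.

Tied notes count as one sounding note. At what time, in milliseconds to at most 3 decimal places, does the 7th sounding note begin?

note 7 onset = 33/5b = 2538.462ms

1. 0.0ms @ 0 + 230.769ms (3/5)
2. 230.769ms @ 3/5 + 230.769ms (3/5)
3. 461.538ms @ 6/5 + 230.769ms (3/5)
4. 692.308ms @ 9/5 + 230.769ms (3/5)
5. 923.077ms @ 12/5 + 1384.615ms (18/5)
6. 2307.692ms @ 6 + 230.769ms (3/5)
7. 2538.462ms @ 33/5 + 230.769ms (3/5)
8. 2769.231ms @ 36/5 + 230.769ms (3/5)
9. 3000.0ms @ 39/5 + 115.385ms (3/10)
10. 3115.385ms @ 81/10 + 115.385ms (3/10)
11. 3230.769ms @ 42/5 + 230.769ms (3/5)
12. 3461.538ms @ 9 + 576.923ms (3/2)
13. 4038.462ms @ 21/2 + 576.923ms (3/2)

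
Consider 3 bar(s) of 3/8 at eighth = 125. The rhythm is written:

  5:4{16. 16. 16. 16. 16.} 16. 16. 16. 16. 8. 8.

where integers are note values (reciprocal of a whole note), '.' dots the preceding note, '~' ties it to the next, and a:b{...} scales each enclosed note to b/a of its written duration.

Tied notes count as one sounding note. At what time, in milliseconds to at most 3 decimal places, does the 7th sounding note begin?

1. 0.0ms @ 0 + 288.0ms (3/5)
2. 288.0ms @ 3/5 + 288.0ms (3/5)
3. 576.0ms @ 6/5 + 288.0ms (3/5)
4. 864.0ms @ 9/5 + 288.0ms (3/5)
5. 1152.0ms @ 12/5 + 288.0ms (3/5)
6. 1440.0ms @ 3 + 360.0ms (3/4)
7. 1800.0ms @ 15/4 + 360.0ms (3/4)
8. 2160.0ms @ 9/2 + 360.0ms (3/4)
9. 2520.0ms @ 21/4 + 360.0ms (3/4)
10. 2880.0ms @ 6 + 720.0ms (3/2)
11. 3600.0ms @ 15/2 + 720.0ms (3/2)

note 7 onset = 15/4b = 1800.0ms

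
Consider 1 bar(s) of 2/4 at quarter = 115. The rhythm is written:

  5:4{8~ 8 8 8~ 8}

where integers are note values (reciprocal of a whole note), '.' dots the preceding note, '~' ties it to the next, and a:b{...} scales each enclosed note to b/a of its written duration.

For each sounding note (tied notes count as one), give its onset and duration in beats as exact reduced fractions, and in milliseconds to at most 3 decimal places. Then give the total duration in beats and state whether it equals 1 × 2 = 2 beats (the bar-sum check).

1) 0.0ms=0b +417.391ms=4/5b
2) 417.391ms=4/5b +208.696ms=2/5b
3) 626.087ms=6/5b +417.391ms=4/5b
Σ=2b of 2 (115bpm 2/4) — PASS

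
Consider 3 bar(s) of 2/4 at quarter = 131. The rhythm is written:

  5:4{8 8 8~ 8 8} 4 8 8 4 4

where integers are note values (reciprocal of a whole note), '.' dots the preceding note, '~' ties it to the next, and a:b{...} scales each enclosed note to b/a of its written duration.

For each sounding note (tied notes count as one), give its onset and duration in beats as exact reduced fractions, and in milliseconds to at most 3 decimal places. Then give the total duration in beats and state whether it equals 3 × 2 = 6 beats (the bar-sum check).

1) 0.0ms=0b +183.206ms=2/5b
2) 183.206ms=2/5b +183.206ms=2/5b
3) 366.412ms=4/5b +366.412ms=4/5b
4) 732.824ms=8/5b +183.206ms=2/5b
5) 916.031ms=2b +458.015ms=1b
6) 1374.046ms=3b +229.008ms=1/2b
7) 1603.053ms=7/2b +229.008ms=1/2b
8) 1832.061ms=4b +458.015ms=1b
9) 2290.076ms=5b +458.015ms=1b
Σ=6b of 6 (131bpm 2/4) — PASS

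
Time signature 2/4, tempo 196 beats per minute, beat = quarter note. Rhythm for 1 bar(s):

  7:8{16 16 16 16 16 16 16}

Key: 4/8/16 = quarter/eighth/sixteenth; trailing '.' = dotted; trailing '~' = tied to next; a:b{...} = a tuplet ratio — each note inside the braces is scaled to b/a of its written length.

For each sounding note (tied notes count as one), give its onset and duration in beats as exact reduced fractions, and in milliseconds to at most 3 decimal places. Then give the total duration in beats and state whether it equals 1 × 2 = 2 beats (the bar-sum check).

1) 0.0ms=0b +87.464ms=2/7b
2) 87.464ms=2/7b +87.464ms=2/7b
3) 174.927ms=4/7b +87.464ms=2/7b
4) 262.391ms=6/7b +87.464ms=2/7b
5) 349.854ms=8/7b +87.464ms=2/7b
6) 437.318ms=10/7b +87.464ms=2/7b
7) 524.781ms=12/7b +87.464ms=2/7b
Σ=2b of 2 (196bpm 2/4) — PASS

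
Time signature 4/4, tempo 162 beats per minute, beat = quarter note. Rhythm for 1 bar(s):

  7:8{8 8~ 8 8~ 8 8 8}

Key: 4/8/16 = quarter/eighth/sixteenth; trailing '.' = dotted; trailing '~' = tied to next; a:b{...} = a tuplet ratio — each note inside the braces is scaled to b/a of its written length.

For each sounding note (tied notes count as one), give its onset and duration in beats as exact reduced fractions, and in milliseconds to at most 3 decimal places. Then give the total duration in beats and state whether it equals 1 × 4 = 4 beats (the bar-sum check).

1) 0.0ms=0b +211.64ms=4/7b
2) 211.64ms=4/7b +423.28ms=8/7b
3) 634.921ms=12/7b +423.28ms=8/7b
4) 1058.201ms=20/7b +211.64ms=4/7b
5) 1269.841ms=24/7b +211.64ms=4/7b
Σ=4b of 4 (162bpm 4/4) — PASS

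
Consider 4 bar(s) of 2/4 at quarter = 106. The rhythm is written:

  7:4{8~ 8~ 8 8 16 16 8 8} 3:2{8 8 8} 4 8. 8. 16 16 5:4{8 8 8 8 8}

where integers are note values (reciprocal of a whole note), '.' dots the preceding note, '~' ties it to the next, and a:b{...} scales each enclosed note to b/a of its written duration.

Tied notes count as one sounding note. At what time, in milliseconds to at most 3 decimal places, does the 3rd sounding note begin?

1. 0.0ms @ 0 + 485.175ms (6/7)
2. 485.175ms @ 6/7 + 161.725ms (2/7)
3. 646.9ms @ 8/7 + 80.863ms (1/7)
4. 727.763ms @ 9/7 + 80.863ms (1/7)
5. 808.625ms @ 10/7 + 161.725ms (2/7)
6. 970.35ms @ 12/7 + 161.725ms (2/7)
7. 1132.075ms @ 2 + 188.679ms (1/3)
8. 1320.755ms @ 7/3 + 188.679ms (1/3)
9. 1509.434ms @ 8/3 + 188.679ms (1/3)
10. 1698.113ms @ 3 + 566.038ms (1)
11. 2264.151ms @ 4 + 424.528ms (3/4)
12. 2688.679ms @ 19/4 + 424.528ms (3/4)
13. 3113.208ms @ 11/2 + 141.509ms (1/4)
14. 3254.717ms @ 23/4 + 141.509ms (1/4)
15. 3396.226ms @ 6 + 226.415ms (2/5)
16. 3622.642ms @ 32/5 + 226.415ms (2/5)
17. 3849.057ms @ 34/5 + 226.415ms (2/5)
18. 4075.472ms @ 36/5 + 226.415ms (2/5)
19. 4301.887ms @ 38/5 + 226.415ms (2/5)

note 3 onset = 8/7b = 646.9ms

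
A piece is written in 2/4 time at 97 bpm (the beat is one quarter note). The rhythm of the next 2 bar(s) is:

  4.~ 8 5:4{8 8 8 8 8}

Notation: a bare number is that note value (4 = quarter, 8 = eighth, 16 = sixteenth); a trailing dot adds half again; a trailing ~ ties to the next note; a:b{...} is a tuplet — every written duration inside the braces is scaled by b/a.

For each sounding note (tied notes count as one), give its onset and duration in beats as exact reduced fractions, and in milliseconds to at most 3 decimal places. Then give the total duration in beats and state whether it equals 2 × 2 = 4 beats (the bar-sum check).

1) 0.0ms=0b +1237.113ms=2b
2) 1237.113ms=2b +247.423ms=2/5b
3) 1484.536ms=12/5b +247.423ms=2/5b
4) 1731.959ms=14/5b +247.423ms=2/5b
5) 1979.381ms=16/5b +247.423ms=2/5b
6) 2226.804ms=18/5b +247.423ms=2/5b
Σ=4b of 4 (97bpm 2/4) — PASS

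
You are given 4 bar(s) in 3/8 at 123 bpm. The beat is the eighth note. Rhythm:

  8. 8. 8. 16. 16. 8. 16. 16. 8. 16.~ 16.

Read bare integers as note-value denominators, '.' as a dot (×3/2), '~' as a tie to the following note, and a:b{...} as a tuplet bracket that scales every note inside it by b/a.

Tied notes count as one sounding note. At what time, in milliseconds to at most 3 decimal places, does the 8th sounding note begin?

note 8 onset = 33/4b = 4024.39ms

1. 0.0ms @ 0 + 731.707ms (3/2)
2. 731.707ms @ 3/2 + 731.707ms (3/2)
3. 1463.415ms @ 3 + 731.707ms (3/2)
4. 2195.122ms @ 9/2 + 365.854ms (3/4)
5. 2560.976ms @ 21/4 + 365.854ms (3/4)
6. 2926.829ms @ 6 + 731.707ms (3/2)
7. 3658.537ms @ 15/2 + 365.854ms (3/4)
8. 4024.39ms @ 33/4 + 365.854ms (3/4)
9. 4390.244ms @ 9 + 731.707ms (3/2)
10. 5121.951ms @ 21/2 + 731.707ms (3/2)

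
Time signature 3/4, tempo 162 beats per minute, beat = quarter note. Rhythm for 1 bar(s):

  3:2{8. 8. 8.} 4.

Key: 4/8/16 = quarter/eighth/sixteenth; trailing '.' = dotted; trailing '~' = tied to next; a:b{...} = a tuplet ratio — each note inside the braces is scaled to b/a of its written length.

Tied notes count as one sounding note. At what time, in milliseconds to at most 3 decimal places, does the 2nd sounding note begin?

1. 0.0ms @ 0 + 185.185ms (1/2)
2. 185.185ms @ 1/2 + 185.185ms (1/2)
3. 370.37ms @ 1 + 185.185ms (1/2)
4. 555.556ms @ 3/2 + 555.556ms (3/2)

note 2 onset = 1/2b = 185.185ms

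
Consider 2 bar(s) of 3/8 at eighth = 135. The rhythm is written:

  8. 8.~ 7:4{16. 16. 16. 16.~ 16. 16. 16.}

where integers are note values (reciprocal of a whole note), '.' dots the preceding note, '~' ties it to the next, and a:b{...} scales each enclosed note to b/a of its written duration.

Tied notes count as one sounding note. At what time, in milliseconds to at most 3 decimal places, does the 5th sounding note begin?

note 5 onset = 30/7b = 1904.762ms

1. 0.0ms @ 0 + 666.667ms (3/2)
2. 666.667ms @ 3/2 + 857.143ms (27/14)
3. 1523.81ms @ 24/7 + 190.476ms (3/7)
4. 1714.286ms @ 27/7 + 190.476ms (3/7)
5. 1904.762ms @ 30/7 + 380.952ms (6/7)
6. 2285.714ms @ 36/7 + 190.476ms (3/7)
7. 2476.19ms @ 39/7 + 190.476ms (3/7)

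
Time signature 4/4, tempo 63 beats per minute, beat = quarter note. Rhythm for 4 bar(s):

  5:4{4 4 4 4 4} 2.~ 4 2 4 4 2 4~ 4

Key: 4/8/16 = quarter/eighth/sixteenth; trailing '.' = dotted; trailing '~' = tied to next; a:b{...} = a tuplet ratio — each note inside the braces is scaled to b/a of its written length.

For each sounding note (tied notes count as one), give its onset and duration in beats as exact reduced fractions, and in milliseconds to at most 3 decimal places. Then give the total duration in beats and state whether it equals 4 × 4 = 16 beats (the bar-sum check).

1) 0.0ms=0b +761.905ms=4/5b
2) 761.905ms=4/5b +761.905ms=4/5b
3) 1523.81ms=8/5b +761.905ms=4/5b
4) 2285.714ms=12/5b +761.905ms=4/5b
5) 3047.619ms=16/5b +761.905ms=4/5b
6) 3809.524ms=4b +3809.524ms=4b
7) 7619.048ms=8b +1904.762ms=2b
8) 9523.81ms=10b +952.381ms=1b
9) 10476.19ms=11b +952.381ms=1b
10) 11428.571ms=12b +1904.762ms=2b
11) 13333.333ms=14b +1904.762ms=2b
Σ=16b of 16 (63bpm 4/4) — PASS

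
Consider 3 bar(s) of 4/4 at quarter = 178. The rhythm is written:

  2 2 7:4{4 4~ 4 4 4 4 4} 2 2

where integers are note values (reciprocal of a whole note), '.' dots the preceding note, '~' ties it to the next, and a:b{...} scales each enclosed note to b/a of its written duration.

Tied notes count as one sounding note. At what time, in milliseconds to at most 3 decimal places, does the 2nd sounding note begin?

1. 0.0ms @ 0 + 674.157ms (2)
2. 674.157ms @ 2 + 674.157ms (2)
3. 1348.315ms @ 4 + 192.616ms (4/7)
4. 1540.931ms @ 32/7 + 385.233ms (8/7)
5. 1926.164ms @ 40/7 + 192.616ms (4/7)
6. 2118.78ms @ 44/7 + 192.616ms (4/7)
7. 2311.396ms @ 48/7 + 192.616ms (4/7)
8. 2504.013ms @ 52/7 + 192.616ms (4/7)
9. 2696.629ms @ 8 + 674.157ms (2)
10. 3370.787ms @ 10 + 674.157ms (2)

note 2 onset = 2b = 674.157ms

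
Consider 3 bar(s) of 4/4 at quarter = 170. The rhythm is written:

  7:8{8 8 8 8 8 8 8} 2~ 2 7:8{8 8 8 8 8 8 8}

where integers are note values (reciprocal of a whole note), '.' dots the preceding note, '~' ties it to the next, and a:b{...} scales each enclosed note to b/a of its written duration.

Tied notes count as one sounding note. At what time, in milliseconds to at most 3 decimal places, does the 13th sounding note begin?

1. 0.0ms @ 0 + 201.681ms (4/7)
2. 201.681ms @ 4/7 + 201.681ms (4/7)
3. 403.361ms @ 8/7 + 201.681ms (4/7)
4. 605.042ms @ 12/7 + 201.681ms (4/7)
5. 806.723ms @ 16/7 + 201.681ms (4/7)
6. 1008.403ms @ 20/7 + 201.681ms (4/7)
7. 1210.084ms @ 24/7 + 201.681ms (4/7)
8. 1411.765ms @ 4 + 1411.765ms (4)
9. 2823.529ms @ 8 + 201.681ms (4/7)
10. 3025.21ms @ 60/7 + 201.681ms (4/7)
11. 3226.891ms @ 64/7 + 201.681ms (4/7)
12. 3428.571ms @ 68/7 + 201.681ms (4/7)
13. 3630.252ms @ 72/7 + 201.681ms (4/7)
14. 3831.933ms @ 76/7 + 201.681ms (4/7)
15. 4033.613ms @ 80/7 + 201.681ms (4/7)

note 13 onset = 72/7b = 3630.252ms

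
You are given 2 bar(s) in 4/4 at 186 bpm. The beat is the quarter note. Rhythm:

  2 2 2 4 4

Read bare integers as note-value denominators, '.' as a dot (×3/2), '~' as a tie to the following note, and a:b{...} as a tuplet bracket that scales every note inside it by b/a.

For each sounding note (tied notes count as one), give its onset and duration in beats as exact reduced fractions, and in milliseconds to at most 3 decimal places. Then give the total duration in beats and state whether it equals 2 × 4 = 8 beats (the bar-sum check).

1) 0.0ms=0b +645.161ms=2b
2) 645.161ms=2b +645.161ms=2b
3) 1290.323ms=4b +645.161ms=2b
4) 1935.484ms=6b +322.581ms=1b
5) 2258.065ms=7b +322.581ms=1b
Σ=8b of 8 (186bpm 4/4) — PASS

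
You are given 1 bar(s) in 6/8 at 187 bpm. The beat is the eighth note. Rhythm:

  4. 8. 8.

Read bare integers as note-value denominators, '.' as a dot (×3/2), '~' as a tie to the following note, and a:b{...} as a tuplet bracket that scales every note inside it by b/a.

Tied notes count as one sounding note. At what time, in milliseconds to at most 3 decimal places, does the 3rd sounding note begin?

1. 0.0ms @ 0 + 962.567ms (3)
2. 962.567ms @ 3 + 481.283ms (3/2)
3. 1443.85ms @ 9/2 + 481.283ms (3/2)

note 3 onset = 9/2b = 1443.85ms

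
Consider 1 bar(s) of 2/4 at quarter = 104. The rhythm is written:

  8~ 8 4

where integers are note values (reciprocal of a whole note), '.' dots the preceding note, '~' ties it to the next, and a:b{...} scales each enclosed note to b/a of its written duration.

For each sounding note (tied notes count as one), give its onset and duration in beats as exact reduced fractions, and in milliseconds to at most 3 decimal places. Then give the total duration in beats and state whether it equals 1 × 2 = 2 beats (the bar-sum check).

1) 0.0ms=0b +576.923ms=1b
2) 576.923ms=1b +576.923ms=1b
Σ=2b of 2 (104bpm 2/4) — PASS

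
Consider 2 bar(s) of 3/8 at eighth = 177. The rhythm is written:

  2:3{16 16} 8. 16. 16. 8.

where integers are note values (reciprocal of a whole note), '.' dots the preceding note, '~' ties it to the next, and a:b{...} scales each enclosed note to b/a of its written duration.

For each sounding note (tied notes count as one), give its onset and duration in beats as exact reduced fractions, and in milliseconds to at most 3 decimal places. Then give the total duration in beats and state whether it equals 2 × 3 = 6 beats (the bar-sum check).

1) 0.0ms=0b +254.237ms=3/4b
2) 254.237ms=3/4b +254.237ms=3/4b
3) 508.475ms=3/2b +508.475ms=3/2b
4) 1016.949ms=3b +254.237ms=3/4b
5) 1271.186ms=15/4b +254.237ms=3/4b
6) 1525.424ms=9/2b +508.475ms=3/2b
Σ=6b of 6 (177bpm 3/8) — PASS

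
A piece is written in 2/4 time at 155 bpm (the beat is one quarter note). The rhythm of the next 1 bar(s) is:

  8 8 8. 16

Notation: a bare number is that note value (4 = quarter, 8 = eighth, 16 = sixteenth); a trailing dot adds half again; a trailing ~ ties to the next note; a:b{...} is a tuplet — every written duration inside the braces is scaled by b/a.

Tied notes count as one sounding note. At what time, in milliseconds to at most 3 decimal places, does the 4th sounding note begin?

1. 0.0ms @ 0 + 193.548ms (1/2)
2. 193.548ms @ 1/2 + 193.548ms (1/2)
3. 387.097ms @ 1 + 290.323ms (3/4)
4. 677.419ms @ 7/4 + 96.774ms (1/4)

note 4 onset = 7/4b = 677.419ms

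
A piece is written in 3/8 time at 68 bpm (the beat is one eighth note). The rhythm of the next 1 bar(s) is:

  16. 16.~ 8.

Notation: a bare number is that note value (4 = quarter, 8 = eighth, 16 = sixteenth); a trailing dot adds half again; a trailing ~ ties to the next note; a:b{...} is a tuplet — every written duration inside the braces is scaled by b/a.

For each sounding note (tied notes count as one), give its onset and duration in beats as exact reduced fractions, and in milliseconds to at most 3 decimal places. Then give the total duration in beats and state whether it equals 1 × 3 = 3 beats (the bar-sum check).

1) 0.0ms=0b +661.765ms=3/4b
2) 661.765ms=3/4b +1985.294ms=9/4b
Σ=3b of 3 (68bpm 3/8) — PASS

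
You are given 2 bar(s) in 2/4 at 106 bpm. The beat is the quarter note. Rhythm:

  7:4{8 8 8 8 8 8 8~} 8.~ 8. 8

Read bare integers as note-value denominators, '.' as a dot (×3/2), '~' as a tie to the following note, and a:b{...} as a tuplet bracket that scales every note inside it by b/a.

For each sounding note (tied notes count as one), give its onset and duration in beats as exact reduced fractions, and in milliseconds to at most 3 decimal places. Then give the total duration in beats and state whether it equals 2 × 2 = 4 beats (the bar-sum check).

1) 0.0ms=0b +161.725ms=2/7b
2) 161.725ms=2/7b +161.725ms=2/7b
3) 323.45ms=4/7b +161.725ms=2/7b
4) 485.175ms=6/7b +161.725ms=2/7b
5) 646.9ms=8/7b +161.725ms=2/7b
6) 808.625ms=10/7b +161.725ms=2/7b
7) 970.35ms=12/7b +1010.782ms=25/14b
8) 1981.132ms=7/2b +283.019ms=1/2b
Σ=4b of 4 (106bpm 2/4) — PASS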